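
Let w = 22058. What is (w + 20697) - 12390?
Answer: 30365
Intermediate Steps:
(w + 20697) - 12390 = (22058 + 20697) - 12390 = 42755 - 12390 = 30365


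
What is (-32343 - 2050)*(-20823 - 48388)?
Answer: 2380373923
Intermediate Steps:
(-32343 - 2050)*(-20823 - 48388) = -34393*(-69211) = 2380373923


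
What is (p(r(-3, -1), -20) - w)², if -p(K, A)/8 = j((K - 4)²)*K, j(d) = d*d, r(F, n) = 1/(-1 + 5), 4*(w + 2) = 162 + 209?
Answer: 3873942081/16384 ≈ 2.3645e+5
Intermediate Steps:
w = 363/4 (w = -2 + (162 + 209)/4 = -2 + (¼)*371 = -2 + 371/4 = 363/4 ≈ 90.750)
r(F, n) = ¼ (r(F, n) = 1/4 = ¼)
j(d) = d²
p(K, A) = -8*K*(-4 + K)⁴ (p(K, A) = -8*((K - 4)²)²*K = -8*((-4 + K)²)²*K = -8*(-4 + K)⁴*K = -8*K*(-4 + K)⁴)
(p(r(-3, -1), -20) - w)² = (-8*¼*(-4 + ¼)⁴ - 1*363/4)² = (-8*¼*(-15/4)⁴ - 363/4)² = (-8*¼*50625/256 - 363/4)² = (-50625/128 - 363/4)² = (-62241/128)² = 3873942081/16384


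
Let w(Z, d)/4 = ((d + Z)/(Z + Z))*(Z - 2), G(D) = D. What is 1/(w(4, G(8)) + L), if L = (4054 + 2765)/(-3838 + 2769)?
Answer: 1069/6009 ≈ 0.17790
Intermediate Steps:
w(Z, d) = 2*(-2 + Z)*(Z + d)/Z (w(Z, d) = 4*(((d + Z)/(Z + Z))*(Z - 2)) = 4*(((Z + d)/((2*Z)))*(-2 + Z)) = 4*(((Z + d)*(1/(2*Z)))*(-2 + Z)) = 4*(((Z + d)/(2*Z))*(-2 + Z)) = 4*((-2 + Z)*(Z + d)/(2*Z)) = 2*(-2 + Z)*(Z + d)/Z)
L = -6819/1069 (L = 6819/(-1069) = 6819*(-1/1069) = -6819/1069 ≈ -6.3789)
1/(w(4, G(8)) + L) = 1/(2*(-2*8 + 4*(-2 + 4 + 8))/4 - 6819/1069) = 1/(2*(¼)*(-16 + 4*10) - 6819/1069) = 1/(2*(¼)*(-16 + 40) - 6819/1069) = 1/(2*(¼)*24 - 6819/1069) = 1/(12 - 6819/1069) = 1/(6009/1069) = 1069/6009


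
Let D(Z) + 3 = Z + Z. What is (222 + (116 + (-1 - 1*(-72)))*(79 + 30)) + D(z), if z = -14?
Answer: 20574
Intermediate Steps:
D(Z) = -3 + 2*Z (D(Z) = -3 + (Z + Z) = -3 + 2*Z)
(222 + (116 + (-1 - 1*(-72)))*(79 + 30)) + D(z) = (222 + (116 + (-1 - 1*(-72)))*(79 + 30)) + (-3 + 2*(-14)) = (222 + (116 + (-1 + 72))*109) + (-3 - 28) = (222 + (116 + 71)*109) - 31 = (222 + 187*109) - 31 = (222 + 20383) - 31 = 20605 - 31 = 20574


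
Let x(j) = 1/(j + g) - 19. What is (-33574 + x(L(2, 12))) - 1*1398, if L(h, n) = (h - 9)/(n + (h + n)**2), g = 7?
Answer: -50701751/1449 ≈ -34991.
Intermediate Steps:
L(h, n) = (-9 + h)/(n + (h + n)**2)
x(j) = -19 + 1/(7 + j) (x(j) = 1/(j + 7) - 19 = 1/(7 + j) - 19 = -19 + 1/(7 + j))
(-33574 + x(L(2, 12))) - 1*1398 = (-33574 + (-132 - 19*(-9 + 2)/(12 + (2 + 12)**2))/(7 + (-9 + 2)/(12 + (2 + 12)**2))) - 1*1398 = (-33574 + (-132 - 19*(-7)/(12 + 14**2))/(7 - 7/(12 + 14**2))) - 1398 = (-33574 + (-132 - 19*(-7)/(12 + 196))/(7 - 7/(12 + 196))) - 1398 = (-33574 + (-132 - 19*(-7)/208)/(7 - 7/208)) - 1398 = (-33574 + (-132 - 19*(-7)/208)/(7 + (1/208)*(-7))) - 1398 = (-33574 + (-132 - 19*(-7/208))/(7 - 7/208)) - 1398 = (-33574 + (-132 + 133/208)/(1449/208)) - 1398 = (-33574 + (208/1449)*(-27323/208)) - 1398 = (-33574 - 27323/1449) - 1398 = -48676049/1449 - 1398 = -50701751/1449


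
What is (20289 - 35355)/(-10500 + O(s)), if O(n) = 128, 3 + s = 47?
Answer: 7533/5186 ≈ 1.4526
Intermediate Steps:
s = 44 (s = -3 + 47 = 44)
(20289 - 35355)/(-10500 + O(s)) = (20289 - 35355)/(-10500 + 128) = -15066/(-10372) = -15066*(-1/10372) = 7533/5186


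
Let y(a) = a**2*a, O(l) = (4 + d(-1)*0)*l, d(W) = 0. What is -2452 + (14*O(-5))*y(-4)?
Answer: 15468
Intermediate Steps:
O(l) = 4*l (O(l) = (4 + 0*0)*l = (4 + 0)*l = 4*l)
y(a) = a**3
-2452 + (14*O(-5))*y(-4) = -2452 + (14*(4*(-5)))*(-4)**3 = -2452 + (14*(-20))*(-64) = -2452 - 280*(-64) = -2452 + 17920 = 15468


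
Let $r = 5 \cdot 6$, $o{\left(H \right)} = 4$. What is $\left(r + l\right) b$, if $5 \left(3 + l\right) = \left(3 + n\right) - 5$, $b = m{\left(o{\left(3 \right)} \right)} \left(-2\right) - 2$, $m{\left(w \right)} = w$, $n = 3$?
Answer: $-272$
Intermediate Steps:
$b = -10$ ($b = 4 \left(-2\right) - 2 = -8 - 2 = -10$)
$r = 30$
$l = - \frac{14}{5}$ ($l = -3 + \frac{\left(3 + 3\right) - 5}{5} = -3 + \frac{6 - 5}{5} = -3 + \frac{1}{5} \cdot 1 = -3 + \frac{1}{5} = - \frac{14}{5} \approx -2.8$)
$\left(r + l\right) b = \left(30 - \frac{14}{5}\right) \left(-10\right) = \frac{136}{5} \left(-10\right) = -272$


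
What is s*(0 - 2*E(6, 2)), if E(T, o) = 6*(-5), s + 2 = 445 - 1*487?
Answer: -2640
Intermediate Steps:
s = -44 (s = -2 + (445 - 1*487) = -2 + (445 - 487) = -2 - 42 = -44)
E(T, o) = -30
s*(0 - 2*E(6, 2)) = -44*(0 - 2*(-30)) = -44*(0 + 60) = -44*60 = -2640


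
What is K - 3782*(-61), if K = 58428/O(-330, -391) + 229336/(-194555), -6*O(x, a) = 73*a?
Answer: 1281192167492022/5553183365 ≈ 2.3071e+5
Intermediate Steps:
O(x, a) = -73*a/6
K = 61658819792/5553183365 (K = 58428/((-73/6*(-391))) + 229336/(-194555) = 58428/(28543/6) + 229336*(-1/194555) = 58428*(6/28543) - 229336/194555 = 350568/28543 - 229336/194555 = 61658819792/5553183365 ≈ 11.103)
K - 3782*(-61) = 61658819792/5553183365 - 3782*(-61) = 61658819792/5553183365 + 230702 = 1281192167492022/5553183365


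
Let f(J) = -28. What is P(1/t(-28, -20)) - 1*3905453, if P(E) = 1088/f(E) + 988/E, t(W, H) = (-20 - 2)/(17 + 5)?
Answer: -27345359/7 ≈ -3.9065e+6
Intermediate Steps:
t(W, H) = -1 (t(W, H) = -22/22 = -22*1/22 = -1)
P(E) = -272/7 + 988/E (P(E) = 1088/(-28) + 988/E = 1088*(-1/28) + 988/E = -272/7 + 988/E)
P(1/t(-28, -20)) - 1*3905453 = (-272/7 + 988/(1/(-1))) - 1*3905453 = (-272/7 + 988/(-1)) - 3905453 = (-272/7 + 988*(-1)) - 3905453 = (-272/7 - 988) - 3905453 = -7188/7 - 3905453 = -27345359/7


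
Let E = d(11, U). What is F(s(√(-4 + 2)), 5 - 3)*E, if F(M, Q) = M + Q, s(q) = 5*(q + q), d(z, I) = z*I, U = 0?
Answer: 0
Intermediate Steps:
d(z, I) = I*z
s(q) = 10*q (s(q) = 5*(2*q) = 10*q)
E = 0 (E = 0*11 = 0)
F(s(√(-4 + 2)), 5 - 3)*E = (10*√(-4 + 2) + (5 - 3))*0 = (10*√(-2) + 2)*0 = (10*(I*√2) + 2)*0 = (10*I*√2 + 2)*0 = (2 + 10*I*√2)*0 = 0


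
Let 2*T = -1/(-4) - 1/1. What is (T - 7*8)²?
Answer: 203401/64 ≈ 3178.1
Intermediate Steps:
T = -3/8 (T = (-1/(-4) - 1/1)/2 = (-1*(-¼) - 1*1)/2 = (¼ - 1)/2 = (½)*(-¾) = -3/8 ≈ -0.37500)
(T - 7*8)² = (-3/8 - 7*8)² = (-3/8 - 56)² = (-451/8)² = 203401/64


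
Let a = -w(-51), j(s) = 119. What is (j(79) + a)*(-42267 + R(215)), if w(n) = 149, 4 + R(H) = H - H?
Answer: 1268130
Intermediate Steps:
R(H) = -4 (R(H) = -4 + (H - H) = -4 + 0 = -4)
a = -149 (a = -1*149 = -149)
(j(79) + a)*(-42267 + R(215)) = (119 - 149)*(-42267 - 4) = -30*(-42271) = 1268130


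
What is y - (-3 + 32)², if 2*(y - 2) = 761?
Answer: -917/2 ≈ -458.50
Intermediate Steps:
y = 765/2 (y = 2 + (½)*761 = 2 + 761/2 = 765/2 ≈ 382.50)
y - (-3 + 32)² = 765/2 - (-3 + 32)² = 765/2 - 1*29² = 765/2 - 1*841 = 765/2 - 841 = -917/2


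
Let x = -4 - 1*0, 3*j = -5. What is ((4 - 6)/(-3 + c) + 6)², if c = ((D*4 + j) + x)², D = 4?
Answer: 7800849/218089 ≈ 35.769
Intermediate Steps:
j = -5/3 (j = (⅓)*(-5) = -5/3 ≈ -1.6667)
x = -4 (x = -4 + 0 = -4)
c = 961/9 (c = ((4*4 - 5/3) - 4)² = ((16 - 5/3) - 4)² = (43/3 - 4)² = (31/3)² = 961/9 ≈ 106.78)
((4 - 6)/(-3 + c) + 6)² = ((4 - 6)/(-3 + 961/9) + 6)² = (-2/934/9 + 6)² = (-2*9/934 + 6)² = (-9/467 + 6)² = (2793/467)² = 7800849/218089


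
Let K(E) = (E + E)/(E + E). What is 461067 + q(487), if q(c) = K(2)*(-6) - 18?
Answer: 461043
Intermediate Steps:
K(E) = 1 (K(E) = (2*E)/((2*E)) = (2*E)*(1/(2*E)) = 1)
q(c) = -24 (q(c) = 1*(-6) - 18 = -6 - 18 = -24)
461067 + q(487) = 461067 - 24 = 461043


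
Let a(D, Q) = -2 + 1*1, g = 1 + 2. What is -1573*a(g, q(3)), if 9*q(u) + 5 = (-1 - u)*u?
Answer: 1573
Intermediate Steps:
g = 3
q(u) = -5/9 + u*(-1 - u)/9 (q(u) = -5/9 + ((-1 - u)*u)/9 = -5/9 + (u*(-1 - u))/9 = -5/9 + u*(-1 - u)/9)
a(D, Q) = -1 (a(D, Q) = -2 + 1 = -1)
-1573*a(g, q(3)) = -1573*(-1) = 1573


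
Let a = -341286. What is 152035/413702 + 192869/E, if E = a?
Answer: -6975718507/35297675193 ≈ -0.19763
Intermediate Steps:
E = -341286
152035/413702 + 192869/E = 152035/413702 + 192869/(-341286) = 152035*(1/413702) + 192869*(-1/341286) = 152035/413702 - 192869/341286 = -6975718507/35297675193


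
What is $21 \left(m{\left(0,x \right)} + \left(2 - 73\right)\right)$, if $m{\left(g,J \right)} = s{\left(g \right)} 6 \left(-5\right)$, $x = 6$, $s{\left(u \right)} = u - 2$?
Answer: $-231$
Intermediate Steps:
$s{\left(u \right)} = -2 + u$
$m{\left(g,J \right)} = 60 - 30 g$ ($m{\left(g,J \right)} = \left(-2 + g\right) 6 \left(-5\right) = \left(-12 + 6 g\right) \left(-5\right) = 60 - 30 g$)
$21 \left(m{\left(0,x \right)} + \left(2 - 73\right)\right) = 21 \left(\left(60 - 0\right) + \left(2 - 73\right)\right) = 21 \left(\left(60 + 0\right) + \left(2 - 73\right)\right) = 21 \left(60 - 71\right) = 21 \left(-11\right) = -231$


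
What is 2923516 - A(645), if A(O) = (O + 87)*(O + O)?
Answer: 1979236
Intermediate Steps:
A(O) = 2*O*(87 + O) (A(O) = (87 + O)*(2*O) = 2*O*(87 + O))
2923516 - A(645) = 2923516 - 2*645*(87 + 645) = 2923516 - 2*645*732 = 2923516 - 1*944280 = 2923516 - 944280 = 1979236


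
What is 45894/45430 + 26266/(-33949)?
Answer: 182395513/771151535 ≈ 0.23652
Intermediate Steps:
45894/45430 + 26266/(-33949) = 45894*(1/45430) + 26266*(-1/33949) = 22947/22715 - 26266/33949 = 182395513/771151535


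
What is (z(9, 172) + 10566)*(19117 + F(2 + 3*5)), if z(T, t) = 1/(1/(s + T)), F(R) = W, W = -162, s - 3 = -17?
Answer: 200183755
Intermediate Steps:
s = -14 (s = 3 - 17 = -14)
F(R) = -162
z(T, t) = -14 + T (z(T, t) = 1/(1/(-14 + T)) = -14 + T)
(z(9, 172) + 10566)*(19117 + F(2 + 3*5)) = ((-14 + 9) + 10566)*(19117 - 162) = (-5 + 10566)*18955 = 10561*18955 = 200183755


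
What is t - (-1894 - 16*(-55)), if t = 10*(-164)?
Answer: -626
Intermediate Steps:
t = -1640
t - (-1894 - 16*(-55)) = -1640 - (-1894 - 16*(-55)) = -1640 - (-1894 - 1*(-880)) = -1640 - (-1894 + 880) = -1640 - 1*(-1014) = -1640 + 1014 = -626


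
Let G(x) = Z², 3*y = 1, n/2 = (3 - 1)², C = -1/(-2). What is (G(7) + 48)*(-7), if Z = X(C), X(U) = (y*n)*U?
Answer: -3136/9 ≈ -348.44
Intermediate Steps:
C = ½ (C = -1*(-½) = ½ ≈ 0.50000)
n = 8 (n = 2*(3 - 1)² = 2*2² = 2*4 = 8)
y = ⅓ (y = (⅓)*1 = ⅓ ≈ 0.33333)
X(U) = 8*U/3 (X(U) = ((⅓)*8)*U = 8*U/3)
Z = 4/3 (Z = (8/3)*(½) = 4/3 ≈ 1.3333)
G(x) = 16/9 (G(x) = (4/3)² = 16/9)
(G(7) + 48)*(-7) = (16/9 + 48)*(-7) = (448/9)*(-7) = -3136/9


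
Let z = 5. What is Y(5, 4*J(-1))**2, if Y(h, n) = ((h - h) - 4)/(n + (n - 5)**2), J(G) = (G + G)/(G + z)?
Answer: 16/2209 ≈ 0.0072431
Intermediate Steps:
J(G) = 2*G/(5 + G) (J(G) = (G + G)/(G + 5) = (2*G)/(5 + G) = 2*G/(5 + G))
Y(h, n) = -4/(n + (-5 + n)**2) (Y(h, n) = (0 - 4)/(n + (-5 + n)**2) = -4/(n + (-5 + n)**2))
Y(5, 4*J(-1))**2 = (-4/(4*(2*(-1)/(5 - 1)) + (-5 + 4*(2*(-1)/(5 - 1)))**2))**2 = (-4/(4*(2*(-1)/4) + (-5 + 4*(2*(-1)/4))**2))**2 = (-4/(4*(2*(-1)*(1/4)) + (-5 + 4*(2*(-1)*(1/4)))**2))**2 = (-4/(4*(-1/2) + (-5 + 4*(-1/2))**2))**2 = (-4/(-2 + (-5 - 2)**2))**2 = (-4/(-2 + (-7)**2))**2 = (-4/(-2 + 49))**2 = (-4/47)**2 = 16/2209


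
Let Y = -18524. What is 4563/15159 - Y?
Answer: 93603293/5053 ≈ 18524.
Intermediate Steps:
4563/15159 - Y = 4563/15159 - 1*(-18524) = 4563*(1/15159) + 18524 = 1521/5053 + 18524 = 93603293/5053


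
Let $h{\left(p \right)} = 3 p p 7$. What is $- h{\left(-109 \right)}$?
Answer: $-249501$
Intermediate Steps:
$h{\left(p \right)} = 21 p^{2}$ ($h{\left(p \right)} = 3 p^{2} \cdot 7 = 21 p^{2}$)
$- h{\left(-109 \right)} = - 21 \left(-109\right)^{2} = - 21 \cdot 11881 = \left(-1\right) 249501 = -249501$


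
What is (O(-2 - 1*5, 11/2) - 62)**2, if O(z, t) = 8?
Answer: 2916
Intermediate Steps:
(O(-2 - 1*5, 11/2) - 62)**2 = (8 - 62)**2 = (-54)**2 = 2916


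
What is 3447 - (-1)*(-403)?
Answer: 3044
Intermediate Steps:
3447 - (-1)*(-403) = 3447 - 1*403 = 3447 - 403 = 3044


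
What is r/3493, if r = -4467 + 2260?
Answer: -2207/3493 ≈ -0.63183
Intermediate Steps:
r = -2207
r/3493 = -2207/3493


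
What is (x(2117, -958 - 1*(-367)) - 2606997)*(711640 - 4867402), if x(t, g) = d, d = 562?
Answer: 10831723528470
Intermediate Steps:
x(t, g) = 562
(x(2117, -958 - 1*(-367)) - 2606997)*(711640 - 4867402) = (562 - 2606997)*(711640 - 4867402) = -2606435*(-4155762) = 10831723528470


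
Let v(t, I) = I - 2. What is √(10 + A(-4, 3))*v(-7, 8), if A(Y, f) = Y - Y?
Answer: 6*√10 ≈ 18.974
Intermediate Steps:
A(Y, f) = 0
v(t, I) = -2 + I
√(10 + A(-4, 3))*v(-7, 8) = √(10 + 0)*(-2 + 8) = √10*6 = 6*√10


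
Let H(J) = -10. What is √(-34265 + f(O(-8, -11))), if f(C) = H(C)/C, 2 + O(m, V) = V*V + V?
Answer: I*√11101890/18 ≈ 185.11*I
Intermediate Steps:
O(m, V) = -2 + V + V² (O(m, V) = -2 + (V*V + V) = -2 + (V² + V) = -2 + (V + V²) = -2 + V + V²)
f(C) = -10/C
√(-34265 + f(O(-8, -11))) = √(-34265 - 10/(-2 - 11 + (-11)²)) = √(-34265 - 10/(-2 - 11 + 121)) = √(-34265 - 10/108) = √(-34265 - 10*1/108) = √(-34265 - 5/54) = √(-1850315/54) = I*√11101890/18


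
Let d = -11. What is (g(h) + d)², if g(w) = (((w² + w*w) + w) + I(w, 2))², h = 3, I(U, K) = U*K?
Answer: 515524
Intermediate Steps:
I(U, K) = K*U
g(w) = (2*w² + 3*w)² (g(w) = (((w² + w*w) + w) + 2*w)² = (((w² + w²) + w) + 2*w)² = ((2*w² + w) + 2*w)² = ((w + 2*w²) + 2*w)² = (2*w² + 3*w)²)
(g(h) + d)² = (3²*(3 + 2*3)² - 11)² = (9*(3 + 6)² - 11)² = (9*9² - 11)² = (9*81 - 11)² = (729 - 11)² = 718² = 515524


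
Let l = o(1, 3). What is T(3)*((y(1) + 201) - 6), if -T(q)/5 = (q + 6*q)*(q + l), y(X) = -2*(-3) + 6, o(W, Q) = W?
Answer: -86940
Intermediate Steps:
y(X) = 12 (y(X) = 6 + 6 = 12)
l = 1
T(q) = -35*q*(1 + q) (T(q) = -5*(q + 6*q)*(q + 1) = -5*7*q*(1 + q) = -35*q*(1 + q))
T(3)*((y(1) + 201) - 6) = (-35*3*(1 + 3))*((12 + 201) - 6) = (-35*3*4)*(213 - 6) = -420*207 = -86940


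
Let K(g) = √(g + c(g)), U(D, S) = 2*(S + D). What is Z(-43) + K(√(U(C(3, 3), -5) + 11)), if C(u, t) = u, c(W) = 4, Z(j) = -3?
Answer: -3 + √(4 + √7) ≈ -0.42206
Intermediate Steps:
U(D, S) = 2*D + 2*S (U(D, S) = 2*(D + S) = 2*D + 2*S)
K(g) = √(4 + g) (K(g) = √(g + 4) = √(4 + g))
Z(-43) + K(√(U(C(3, 3), -5) + 11)) = -3 + √(4 + √((2*3 + 2*(-5)) + 11)) = -3 + √(4 + √((6 - 10) + 11)) = -3 + √(4 + √(-4 + 11)) = -3 + √(4 + √7)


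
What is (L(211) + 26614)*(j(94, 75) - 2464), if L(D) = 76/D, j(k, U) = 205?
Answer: -12685708170/211 ≈ -6.0122e+7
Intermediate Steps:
(L(211) + 26614)*(j(94, 75) - 2464) = (76/211 + 26614)*(205 - 2464) = (76*(1/211) + 26614)*(-2259) = (76/211 + 26614)*(-2259) = (5615630/211)*(-2259) = -12685708170/211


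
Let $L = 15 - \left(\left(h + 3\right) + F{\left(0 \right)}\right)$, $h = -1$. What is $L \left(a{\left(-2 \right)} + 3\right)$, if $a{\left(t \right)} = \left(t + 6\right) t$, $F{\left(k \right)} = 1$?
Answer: $-60$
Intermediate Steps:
$a{\left(t \right)} = t \left(6 + t\right)$ ($a{\left(t \right)} = \left(6 + t\right) t = t \left(6 + t\right)$)
$L = 12$ ($L = 15 - \left(\left(-1 + 3\right) + 1\right) = 15 - \left(2 + 1\right) = 15 - 3 = 12$)
$L \left(a{\left(-2 \right)} + 3\right) = 12 \left(- 2 \left(6 - 2\right) + 3\right) = 12 \left(\left(-2\right) 4 + 3\right) = 12 \left(-8 + 3\right) = 12 \left(-5\right) = -60$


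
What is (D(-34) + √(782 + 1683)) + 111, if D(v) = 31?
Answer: 142 + √2465 ≈ 191.65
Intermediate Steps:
(D(-34) + √(782 + 1683)) + 111 = (31 + √(782 + 1683)) + 111 = (31 + √2465) + 111 = 142 + √2465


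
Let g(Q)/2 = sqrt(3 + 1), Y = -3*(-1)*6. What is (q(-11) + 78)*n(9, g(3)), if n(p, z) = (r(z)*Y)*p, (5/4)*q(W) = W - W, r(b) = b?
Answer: 50544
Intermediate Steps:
Y = 18 (Y = 3*6 = 18)
q(W) = 0 (q(W) = 4*(W - W)/5 = (4/5)*0 = 0)
g(Q) = 4 (g(Q) = 2*sqrt(3 + 1) = 2*sqrt(4) = 2*2 = 4)
n(p, z) = 18*p*z (n(p, z) = (z*18)*p = (18*z)*p = 18*p*z)
(q(-11) + 78)*n(9, g(3)) = (0 + 78)*(18*9*4) = 78*648 = 50544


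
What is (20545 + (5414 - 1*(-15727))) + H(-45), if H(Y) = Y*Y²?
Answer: -49439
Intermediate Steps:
H(Y) = Y³
(20545 + (5414 - 1*(-15727))) + H(-45) = (20545 + (5414 - 1*(-15727))) + (-45)³ = (20545 + (5414 + 15727)) - 91125 = (20545 + 21141) - 91125 = 41686 - 91125 = -49439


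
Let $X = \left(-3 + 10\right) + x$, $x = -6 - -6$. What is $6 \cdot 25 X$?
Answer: $1050$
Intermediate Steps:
$x = 0$ ($x = -6 + 6 = 0$)
$X = 7$ ($X = \left(-3 + 10\right) + 0 = 7 + 0 = 7$)
$6 \cdot 25 X = 6 \cdot 25 \cdot 7 = 150 \cdot 7 = 1050$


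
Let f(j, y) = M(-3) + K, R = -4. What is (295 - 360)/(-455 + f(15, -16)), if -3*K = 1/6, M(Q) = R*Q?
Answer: 234/1595 ≈ 0.14671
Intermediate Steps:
M(Q) = -4*Q
K = -1/18 (K = -⅓/6 = -⅓*⅙ = -1/18 ≈ -0.055556)
f(j, y) = 215/18 (f(j, y) = -4*(-3) - 1/18 = 12 - 1/18 = 215/18)
(295 - 360)/(-455 + f(15, -16)) = (295 - 360)/(-455 + 215/18) = -65/(-7975/18) = -65*(-18/7975) = 234/1595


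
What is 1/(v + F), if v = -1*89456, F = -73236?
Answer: -1/162692 ≈ -6.1466e-6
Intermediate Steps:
v = -89456
1/(v + F) = 1/(-89456 - 73236) = 1/(-162692) = -1/162692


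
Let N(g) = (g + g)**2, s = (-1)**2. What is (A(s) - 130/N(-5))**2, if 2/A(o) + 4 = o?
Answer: 3481/900 ≈ 3.8678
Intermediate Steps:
s = 1
A(o) = 2/(-4 + o)
N(g) = 4*g**2 (N(g) = (2*g)**2 = 4*g**2)
(A(s) - 130/N(-5))**2 = (2/(-4 + 1) - 130/(4*(-5)**2))**2 = (2/(-3) - 130/(4*25))**2 = (2*(-1/3) - 130/100)**2 = (-2/3 - 130*1/100)**2 = (-2/3 - 13/10)**2 = (-59/30)**2 = 3481/900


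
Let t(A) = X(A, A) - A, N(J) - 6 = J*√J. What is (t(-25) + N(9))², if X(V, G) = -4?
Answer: 2916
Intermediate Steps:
N(J) = 6 + J^(3/2) (N(J) = 6 + J*√J = 6 + J^(3/2))
t(A) = -4 - A
(t(-25) + N(9))² = ((-4 - 1*(-25)) + (6 + 9^(3/2)))² = ((-4 + 25) + (6 + 27))² = (21 + 33)² = 54² = 2916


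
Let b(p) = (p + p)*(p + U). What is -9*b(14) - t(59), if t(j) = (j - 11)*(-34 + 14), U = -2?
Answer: -2064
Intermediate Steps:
b(p) = 2*p*(-2 + p) (b(p) = (p + p)*(p - 2) = (2*p)*(-2 + p) = 2*p*(-2 + p))
t(j) = 220 - 20*j (t(j) = (-11 + j)*(-20) = 220 - 20*j)
-9*b(14) - t(59) = -18*14*(-2 + 14) - (220 - 20*59) = -18*14*12 - (220 - 1180) = -9*336 - 1*(-960) = -3024 + 960 = -2064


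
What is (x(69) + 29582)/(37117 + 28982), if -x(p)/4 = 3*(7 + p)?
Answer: 28670/66099 ≈ 0.43374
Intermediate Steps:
x(p) = -84 - 12*p (x(p) = -12*(7 + p) = -4*(21 + 3*p) = -84 - 12*p)
(x(69) + 29582)/(37117 + 28982) = ((-84 - 12*69) + 29582)/(37117 + 28982) = ((-84 - 828) + 29582)/66099 = (-912 + 29582)*(1/66099) = 28670*(1/66099) = 28670/66099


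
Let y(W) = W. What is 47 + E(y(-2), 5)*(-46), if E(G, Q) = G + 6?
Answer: -137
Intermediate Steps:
E(G, Q) = 6 + G
47 + E(y(-2), 5)*(-46) = 47 + (6 - 2)*(-46) = 47 + 4*(-46) = 47 - 184 = -137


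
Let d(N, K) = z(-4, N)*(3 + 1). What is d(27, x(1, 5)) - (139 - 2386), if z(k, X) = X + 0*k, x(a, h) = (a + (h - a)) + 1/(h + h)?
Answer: 2355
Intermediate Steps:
x(a, h) = h + 1/(2*h)
z(k, X) = X (z(k, X) = X + 0 = X)
d(N, K) = 4*N (d(N, K) = N*(3 + 1) = N*4 = 4*N)
d(27, x(1, 5)) - (139 - 2386) = 4*27 - (139 - 2386) = 108 - 1*(-2247) = 108 + 2247 = 2355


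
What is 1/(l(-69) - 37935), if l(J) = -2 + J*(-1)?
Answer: -1/37868 ≈ -2.6408e-5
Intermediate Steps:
l(J) = -2 - J
1/(l(-69) - 37935) = 1/((-2 - 1*(-69)) - 37935) = 1/((-2 + 69) - 37935) = 1/(67 - 37935) = 1/(-37868) = -1/37868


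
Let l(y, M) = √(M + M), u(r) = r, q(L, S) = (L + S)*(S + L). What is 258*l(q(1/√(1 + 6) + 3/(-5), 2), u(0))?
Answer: 0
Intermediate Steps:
q(L, S) = (L + S)² (q(L, S) = (L + S)*(L + S) = (L + S)²)
l(y, M) = √2*√M (l(y, M) = √(2*M) = √2*√M)
258*l(q(1/√(1 + 6) + 3/(-5), 2), u(0)) = 258*(√2*√0) = 258*(√2*0) = 258*0 = 0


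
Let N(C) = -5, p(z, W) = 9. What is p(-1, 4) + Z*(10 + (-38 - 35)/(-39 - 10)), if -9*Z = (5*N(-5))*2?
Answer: 32119/441 ≈ 72.832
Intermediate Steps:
Z = 50/9 (Z = -5*(-5)*2/9 = -(-25)*2/9 = -⅑*(-50) = 50/9 ≈ 5.5556)
p(-1, 4) + Z*(10 + (-38 - 35)/(-39 - 10)) = 9 + 50*(10 + (-38 - 35)/(-39 - 10))/9 = 9 + 50*(10 - 73/(-49))/9 = 9 + 50*(10 - 73*(-1/49))/9 = 9 + 50*(10 + 73/49)/9 = 9 + (50/9)*(563/49) = 9 + 28150/441 = 32119/441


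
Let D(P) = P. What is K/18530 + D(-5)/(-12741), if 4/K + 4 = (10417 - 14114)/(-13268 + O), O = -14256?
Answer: 4227567107/12559908790635 ≈ 0.00033659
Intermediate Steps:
K = -110096/106399 (K = 4/(-4 + (10417 - 14114)/(-13268 - 14256)) = 4/(-4 - 3697/(-27524)) = 4/(-4 - 3697*(-1/27524)) = 4/(-4 + 3697/27524) = 4/(-106399/27524) = 4*(-27524/106399) = -110096/106399 ≈ -1.0347)
K/18530 + D(-5)/(-12741) = -110096/106399/18530 - 5/(-12741) = -110096/106399*1/18530 - 5*(-1/12741) = -55048/985786735 + 5/12741 = 4227567107/12559908790635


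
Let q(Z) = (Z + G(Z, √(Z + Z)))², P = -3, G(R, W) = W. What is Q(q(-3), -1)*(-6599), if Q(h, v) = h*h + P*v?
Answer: 1346196 + 237564*I*√6 ≈ 1.3462e+6 + 5.8191e+5*I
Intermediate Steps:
q(Z) = (Z + √2*√Z)² (q(Z) = (Z + √(Z + Z))² = (Z + √(2*Z))² = (Z + √2*√Z)²)
Q(h, v) = h² - 3*v (Q(h, v) = h*h - 3*v = h² - 3*v)
Q(q(-3), -1)*(-6599) = (((-3 + √2*√(-3))²)² - 3*(-1))*(-6599) = (((-3 + √2*(I*√3))²)² + 3)*(-6599) = (((-3 + I*√6)²)² + 3)*(-6599) = ((-3 + I*√6)⁴ + 3)*(-6599) = (3 + (-3 + I*√6)⁴)*(-6599) = -19797 - 6599*(-3 + I*√6)⁴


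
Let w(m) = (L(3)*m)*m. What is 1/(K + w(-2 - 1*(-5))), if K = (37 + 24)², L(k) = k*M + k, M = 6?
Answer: 1/3910 ≈ 0.00025575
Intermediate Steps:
L(k) = 7*k (L(k) = k*6 + k = 6*k + k = 7*k)
w(m) = 21*m² (w(m) = ((7*3)*m)*m = (21*m)*m = 21*m²)
K = 3721 (K = 61² = 3721)
1/(K + w(-2 - 1*(-5))) = 1/(3721 + 21*(-2 - 1*(-5))²) = 1/(3721 + 21*(-2 + 5)²) = 1/(3721 + 21*3²) = 1/(3721 + 21*9) = 1/(3721 + 189) = 1/3910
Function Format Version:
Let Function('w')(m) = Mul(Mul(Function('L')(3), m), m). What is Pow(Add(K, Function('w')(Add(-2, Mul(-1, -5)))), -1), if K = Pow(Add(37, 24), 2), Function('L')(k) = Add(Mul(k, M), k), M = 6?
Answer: Rational(1, 3910) ≈ 0.00025575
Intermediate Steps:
Function('L')(k) = Mul(7, k) (Function('L')(k) = Add(Mul(k, 6), k) = Add(Mul(6, k), k) = Mul(7, k))
Function('w')(m) = Mul(21, Pow(m, 2)) (Function('w')(m) = Mul(Mul(Mul(7, 3), m), m) = Mul(Mul(21, m), m) = Mul(21, Pow(m, 2)))
K = 3721 (K = Pow(61, 2) = 3721)
Pow(Add(K, Function('w')(Add(-2, Mul(-1, -5)))), -1) = Pow(Add(3721, Mul(21, Pow(Add(-2, Mul(-1, -5)), 2))), -1) = Pow(Add(3721, Mul(21, Pow(Add(-2, 5), 2))), -1) = Pow(Add(3721, Mul(21, Pow(3, 2))), -1) = Pow(Add(3721, Mul(21, 9)), -1) = Pow(Add(3721, 189), -1) = Pow(3910, -1) = Rational(1, 3910)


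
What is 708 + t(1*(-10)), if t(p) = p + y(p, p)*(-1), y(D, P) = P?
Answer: 708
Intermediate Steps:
t(p) = 0 (t(p) = p + p*(-1) = p - p = 0)
708 + t(1*(-10)) = 708 + 0 = 708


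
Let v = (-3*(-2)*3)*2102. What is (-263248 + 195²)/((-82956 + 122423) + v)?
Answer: -225223/77303 ≈ -2.9135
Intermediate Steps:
v = 37836 (v = (6*3)*2102 = 18*2102 = 37836)
(-263248 + 195²)/((-82956 + 122423) + v) = (-263248 + 195²)/((-82956 + 122423) + 37836) = (-263248 + 38025)/(39467 + 37836) = -225223/77303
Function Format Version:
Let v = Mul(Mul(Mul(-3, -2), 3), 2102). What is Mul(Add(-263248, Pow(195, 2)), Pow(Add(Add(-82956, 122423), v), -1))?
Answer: Rational(-225223, 77303) ≈ -2.9135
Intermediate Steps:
v = 37836 (v = Mul(Mul(6, 3), 2102) = Mul(18, 2102) = 37836)
Mul(Add(-263248, Pow(195, 2)), Pow(Add(Add(-82956, 122423), v), -1)) = Mul(Add(-263248, Pow(195, 2)), Pow(Add(Add(-82956, 122423), 37836), -1)) = Mul(Add(-263248, 38025), Pow(Add(39467, 37836), -1)) = Mul(-225223, Pow(77303, -1)) = Mul(-225223, Rational(1, 77303)) = Rational(-225223, 77303)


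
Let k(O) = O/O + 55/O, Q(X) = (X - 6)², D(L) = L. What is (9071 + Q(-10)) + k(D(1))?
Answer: 9383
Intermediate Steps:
Q(X) = (-6 + X)²
k(O) = 1 + 55/O
(9071 + Q(-10)) + k(D(1)) = (9071 + (-6 - 10)²) + (55 + 1)/1 = (9071 + (-16)²) + 1*56 = (9071 + 256) + 56 = 9327 + 56 = 9383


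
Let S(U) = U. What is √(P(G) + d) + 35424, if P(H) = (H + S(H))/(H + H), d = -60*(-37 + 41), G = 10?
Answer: 35424 + I*√239 ≈ 35424.0 + 15.46*I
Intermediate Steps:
d = -240 (d = -60*4 = -240)
P(H) = 1 (P(H) = (H + H)/(H + H) = (2*H)/((2*H)) = (2*H)*(1/(2*H)) = 1)
√(P(G) + d) + 35424 = √(1 - 240) + 35424 = √(-239) + 35424 = I*√239 + 35424 = 35424 + I*√239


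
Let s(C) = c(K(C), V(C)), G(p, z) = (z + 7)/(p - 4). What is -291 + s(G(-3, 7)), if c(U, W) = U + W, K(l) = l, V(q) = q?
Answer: -295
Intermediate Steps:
G(p, z) = (7 + z)/(-4 + p)
s(C) = 2*C (s(C) = C + C = 2*C)
-291 + s(G(-3, 7)) = -291 + 2*((7 + 7)/(-4 - 3)) = -291 + 2*(14/(-7)) = -291 + 2*(-⅐*14) = -291 + 2*(-2) = -291 - 4 = -295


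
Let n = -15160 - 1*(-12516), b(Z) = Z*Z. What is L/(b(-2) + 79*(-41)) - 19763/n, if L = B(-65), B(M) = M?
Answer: 12821033/1710668 ≈ 7.4948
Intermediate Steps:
b(Z) = Z²
n = -2644 (n = -15160 + 12516 = -2644)
L = -65
L/(b(-2) + 79*(-41)) - 19763/n = -65/((-2)² + 79*(-41)) - 19763/(-2644) = -65/(4 - 3239) - 19763*(-1/2644) = -65/(-3235) + 19763/2644 = -65*(-1/3235) + 19763/2644 = 13/647 + 19763/2644 = 12821033/1710668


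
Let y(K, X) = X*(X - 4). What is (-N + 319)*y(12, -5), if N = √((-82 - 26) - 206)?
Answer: 14355 - 45*I*√314 ≈ 14355.0 - 797.4*I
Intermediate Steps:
N = I*√314 (N = √(-108 - 206) = √(-314) = I*√314 ≈ 17.72*I)
y(K, X) = X*(-4 + X)
(-N + 319)*y(12, -5) = (-I*√314 + 319)*(-5*(-4 - 5)) = (-I*√314 + 319)*(-5*(-9)) = (319 - I*√314)*45 = 14355 - 45*I*√314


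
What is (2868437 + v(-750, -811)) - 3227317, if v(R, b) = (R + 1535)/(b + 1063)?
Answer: -90436975/252 ≈ -3.5888e+5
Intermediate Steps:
v(R, b) = (1535 + R)/(1063 + b)
(2868437 + v(-750, -811)) - 3227317 = (2868437 + (1535 - 750)/(1063 - 811)) - 3227317 = (2868437 + 785/252) - 3227317 = 722846909/252 - 3227317 = -90436975/252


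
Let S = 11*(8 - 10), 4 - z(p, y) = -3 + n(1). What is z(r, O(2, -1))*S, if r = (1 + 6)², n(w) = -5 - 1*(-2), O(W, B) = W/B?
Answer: -220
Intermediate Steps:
n(w) = -3 (n(w) = -5 + 2 = -3)
r = 49 (r = 7² = 49)
z(p, y) = 10 (z(p, y) = 4 - (-3 - 3) = 4 - 1*(-6) = 4 + 6 = 10)
S = -22 (S = 11*(-2) = -22)
z(r, O(2, -1))*S = 10*(-22) = -220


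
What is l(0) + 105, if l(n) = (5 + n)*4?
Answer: 125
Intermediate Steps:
l(n) = 20 + 4*n
l(0) + 105 = (20 + 4*0) + 105 = (20 + 0) + 105 = 20 + 105 = 125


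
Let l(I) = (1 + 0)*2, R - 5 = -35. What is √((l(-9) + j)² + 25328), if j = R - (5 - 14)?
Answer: √25689 ≈ 160.28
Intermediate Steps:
R = -30 (R = 5 - 35 = -30)
l(I) = 2 (l(I) = 1*2 = 2)
j = -21 (j = -30 - (5 - 14) = -30 - 1*(-9) = -30 + 9 = -21)
√((l(-9) + j)² + 25328) = √((2 - 21)² + 25328) = √((-19)² + 25328) = √(361 + 25328) = √25689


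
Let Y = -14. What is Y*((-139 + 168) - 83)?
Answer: 756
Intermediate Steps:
Y*((-139 + 168) - 83) = -14*((-139 + 168) - 83) = -14*(29 - 83) = -14*(-54) = 756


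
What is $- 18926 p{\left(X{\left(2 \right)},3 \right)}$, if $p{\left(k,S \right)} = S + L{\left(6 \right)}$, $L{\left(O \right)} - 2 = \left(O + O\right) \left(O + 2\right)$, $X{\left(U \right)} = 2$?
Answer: $-1911526$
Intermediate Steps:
$L{\left(O \right)} = 2 + 2 O \left(2 + O\right)$ ($L{\left(O \right)} = 2 + \left(O + O\right) \left(O + 2\right) = 2 + 2 O \left(2 + O\right)$)
$p{\left(k,S \right)} = 98 + S$ ($p{\left(k,S \right)} = S + \left(2 + 2 \cdot 6^{2} + 4 \cdot 6\right) = S + \left(2 + 2 \cdot 36 + 24\right) = S + \left(2 + 72 + 24\right) = S + 98 = 98 + S$)
$- 18926 p{\left(X{\left(2 \right)},3 \right)} = - 18926 \left(98 + 3\right) = \left(-18926\right) 101 = -1911526$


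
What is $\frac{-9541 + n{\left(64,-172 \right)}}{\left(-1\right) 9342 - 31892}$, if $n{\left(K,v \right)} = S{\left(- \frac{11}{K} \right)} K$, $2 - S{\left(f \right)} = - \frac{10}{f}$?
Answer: $\frac{144503}{453574} \approx 0.31859$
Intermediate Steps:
$S{\left(f \right)} = 2 + \frac{10}{f}$ ($S{\left(f \right)} = 2 - - \frac{10}{f} = 2 + \frac{10}{f}$)
$n{\left(K,v \right)} = K \left(2 - \frac{10 K}{11}\right)$ ($n{\left(K,v \right)} = \left(2 + \frac{10}{\left(-11\right) \frac{1}{K}}\right) K = \left(2 + 10 \left(- \frac{K}{11}\right)\right) K = \left(2 - \frac{10 K}{11}\right) K = K \left(2 - \frac{10 K}{11}\right)$)
$\frac{-9541 + n{\left(64,-172 \right)}}{\left(-1\right) 9342 - 31892} = \frac{-9541 + \frac{2}{11} \cdot 64 \left(11 - 320\right)}{\left(-1\right) 9342 - 31892} = \frac{-9541 + \frac{2}{11} \cdot 64 \left(11 - 320\right)}{-9342 - 31892} = \frac{-9541 + \frac{2}{11} \cdot 64 \left(-309\right)}{-41234} = \left(-9541 - \frac{39552}{11}\right) \left(- \frac{1}{41234}\right) = \left(- \frac{144503}{11}\right) \left(- \frac{1}{41234}\right) = \frac{144503}{453574}$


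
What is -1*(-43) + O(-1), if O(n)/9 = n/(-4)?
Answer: 181/4 ≈ 45.250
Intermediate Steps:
O(n) = -9*n/4 (O(n) = 9*(n/(-4)) = 9*(n*(-1/4)) = 9*(-n/4) = -9*n/4)
-1*(-43) + O(-1) = -1*(-43) - 9/4*(-1) = 43 + 9/4 = 181/4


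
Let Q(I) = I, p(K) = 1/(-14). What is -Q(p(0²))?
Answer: 1/14 ≈ 0.071429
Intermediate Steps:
p(K) = -1/14
-Q(p(0²)) = -1*(-1/14) = 1/14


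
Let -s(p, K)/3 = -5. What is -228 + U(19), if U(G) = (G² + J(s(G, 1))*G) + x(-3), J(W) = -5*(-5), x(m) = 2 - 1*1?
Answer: 609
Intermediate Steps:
x(m) = 1 (x(m) = 2 - 1 = 1)
s(p, K) = 15 (s(p, K) = -3*(-5) = 15)
J(W) = 25
U(G) = 1 + G² + 25*G (U(G) = (G² + 25*G) + 1 = 1 + G² + 25*G)
-228 + U(19) = -228 + (1 + 19² + 25*19) = -228 + (1 + 361 + 475) = -228 + 837 = 609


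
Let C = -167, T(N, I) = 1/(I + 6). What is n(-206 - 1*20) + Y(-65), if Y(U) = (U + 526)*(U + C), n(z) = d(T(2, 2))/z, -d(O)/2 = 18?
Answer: -12085558/113 ≈ -1.0695e+5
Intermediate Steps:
T(N, I) = 1/(6 + I)
d(O) = -36 (d(O) = -2*18 = -36)
n(z) = -36/z
Y(U) = (-167 + U)*(526 + U) (Y(U) = (U + 526)*(U - 167) = (526 + U)*(-167 + U) = (-167 + U)*(526 + U))
n(-206 - 1*20) + Y(-65) = -36/(-206 - 1*20) + (-87842 + (-65)**2 + 359*(-65)) = -36/(-206 - 20) + (-87842 + 4225 - 23335) = -36/(-226) - 106952 = -36*(-1/226) - 106952 = 18/113 - 106952 = -12085558/113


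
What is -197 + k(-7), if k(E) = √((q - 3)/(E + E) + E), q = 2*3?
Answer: -197 + I*√1414/14 ≈ -197.0 + 2.6859*I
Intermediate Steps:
q = 6
k(E) = √(E + 3/(2*E)) (k(E) = √((6 - 3)/(E + E) + E) = √(3/((2*E)) + E) = √(3*(1/(2*E)) + E) = √(3/(2*E) + E) = √(E + 3/(2*E)))
-197 + k(-7) = -197 + √(4*(-7) + 6/(-7))/2 = -197 + √(-28 + 6*(-⅐))/2 = -197 + √(-28 - 6/7)/2 = -197 + √(-202/7)/2 = -197 + (I*√1414/7)/2 = -197 + I*√1414/14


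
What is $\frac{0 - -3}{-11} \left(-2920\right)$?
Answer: $\frac{8760}{11} \approx 796.36$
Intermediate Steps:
$\frac{0 - -3}{-11} \left(-2920\right) = \left(0 + 3\right) \left(- \frac{1}{11}\right) \left(-2920\right) = 3 \left(- \frac{1}{11}\right) \left(-2920\right) = \left(- \frac{3}{11}\right) \left(-2920\right) = \frac{8760}{11}$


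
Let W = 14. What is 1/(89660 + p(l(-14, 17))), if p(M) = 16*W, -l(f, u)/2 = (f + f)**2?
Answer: 1/89884 ≈ 1.1125e-5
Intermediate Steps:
l(f, u) = -8*f**2 (l(f, u) = -2*(f + f)**2 = -2*4*f**2 = -8*f**2)
p(M) = 224 (p(M) = 16*14 = 224)
1/(89660 + p(l(-14, 17))) = 1/(89660 + 224) = 1/89884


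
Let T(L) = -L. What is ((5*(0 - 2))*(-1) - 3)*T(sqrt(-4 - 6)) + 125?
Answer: 125 - 7*I*sqrt(10) ≈ 125.0 - 22.136*I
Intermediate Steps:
((5*(0 - 2))*(-1) - 3)*T(sqrt(-4 - 6)) + 125 = ((5*(0 - 2))*(-1) - 3)*(-sqrt(-4 - 6)) + 125 = ((5*(-2))*(-1) - 3)*(-sqrt(-10)) + 125 = (-10*(-1) - 3)*(-I*sqrt(10)) + 125 = (10 - 3)*(-I*sqrt(10)) + 125 = 7*(-I*sqrt(10)) + 125 = -7*I*sqrt(10) + 125 = 125 - 7*I*sqrt(10)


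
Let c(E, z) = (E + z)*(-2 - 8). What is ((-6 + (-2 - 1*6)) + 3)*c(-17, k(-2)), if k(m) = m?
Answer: -2090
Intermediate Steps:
c(E, z) = -10*E - 10*z (c(E, z) = (E + z)*(-10) = -10*E - 10*z)
((-6 + (-2 - 1*6)) + 3)*c(-17, k(-2)) = ((-6 + (-2 - 1*6)) + 3)*(-10*(-17) - 10*(-2)) = ((-6 + (-2 - 6)) + 3)*(170 + 20) = ((-6 - 8) + 3)*190 = (-14 + 3)*190 = -11*190 = -2090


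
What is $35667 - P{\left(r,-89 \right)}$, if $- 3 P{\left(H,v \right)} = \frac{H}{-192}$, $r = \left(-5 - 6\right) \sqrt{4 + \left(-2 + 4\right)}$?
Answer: $35667 + \frac{11 \sqrt{6}}{576} \approx 35667.0$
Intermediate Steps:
$r = - 11 \sqrt{6}$ ($r = - 11 \sqrt{4 + 2} = - 11 \sqrt{6} \approx -26.944$)
$P{\left(H,v \right)} = \frac{H}{576}$ ($P{\left(H,v \right)} = - \frac{H \frac{1}{-192}}{3} = - \frac{H \left(- \frac{1}{192}\right)}{3} = - \frac{\left(- \frac{1}{192}\right) H}{3} = \frac{H}{576}$)
$35667 - P{\left(r,-89 \right)} = 35667 - \frac{\left(-11\right) \sqrt{6}}{576} = 35667 - - \frac{11 \sqrt{6}}{576} = 35667 + \frac{11 \sqrt{6}}{576}$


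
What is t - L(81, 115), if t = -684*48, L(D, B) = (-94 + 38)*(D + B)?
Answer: -21856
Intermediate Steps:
L(D, B) = -56*B - 56*D (L(D, B) = -56*(B + D) = -56*B - 56*D)
t = -32832
t - L(81, 115) = -32832 - (-56*115 - 56*81) = -32832 - (-6440 - 4536) = -32832 - 1*(-10976) = -32832 + 10976 = -21856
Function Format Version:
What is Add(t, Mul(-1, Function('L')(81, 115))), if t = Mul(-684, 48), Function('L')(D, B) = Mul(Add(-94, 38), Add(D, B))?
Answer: -21856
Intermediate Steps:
Function('L')(D, B) = Add(Mul(-56, B), Mul(-56, D)) (Function('L')(D, B) = Mul(-56, Add(B, D)) = Add(Mul(-56, B), Mul(-56, D)))
t = -32832
Add(t, Mul(-1, Function('L')(81, 115))) = Add(-32832, Mul(-1, Add(Mul(-56, 115), Mul(-56, 81)))) = Add(-32832, Mul(-1, Add(-6440, -4536))) = Add(-32832, Mul(-1, -10976)) = Add(-32832, 10976) = -21856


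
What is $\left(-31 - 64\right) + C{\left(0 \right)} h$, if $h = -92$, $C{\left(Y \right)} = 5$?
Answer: $-555$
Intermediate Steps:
$\left(-31 - 64\right) + C{\left(0 \right)} h = \left(-31 - 64\right) + 5 \left(-92\right) = \left(-31 - 64\right) - 460 = -95 - 460 = -555$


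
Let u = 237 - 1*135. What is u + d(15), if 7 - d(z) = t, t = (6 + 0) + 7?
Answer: 96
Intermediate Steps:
u = 102 (u = 237 - 135 = 102)
t = 13 (t = 6 + 7 = 13)
d(z) = -6 (d(z) = 7 - 1*13 = 7 - 13 = -6)
u + d(15) = 102 - 6 = 96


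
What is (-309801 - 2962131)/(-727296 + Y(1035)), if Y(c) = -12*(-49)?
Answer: 272661/60559 ≈ 4.5024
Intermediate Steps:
Y(c) = 588
(-309801 - 2962131)/(-727296 + Y(1035)) = (-309801 - 2962131)/(-727296 + 588) = -3271932/(-726708) = -3271932*(-1/726708) = 272661/60559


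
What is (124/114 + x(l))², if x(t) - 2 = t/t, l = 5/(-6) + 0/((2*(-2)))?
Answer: 54289/3249 ≈ 16.709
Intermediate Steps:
l = -⅚ (l = 5*(-⅙) + 0/(-4) = -⅚ + 0*(-¼) = -⅚ + 0 = -⅚ ≈ -0.83333)
x(t) = 3 (x(t) = 2 + t/t = 2 + 1 = 3)
(124/114 + x(l))² = (124/114 + 3)² = (124*(1/114) + 3)² = (62/57 + 3)² = (233/57)² = 54289/3249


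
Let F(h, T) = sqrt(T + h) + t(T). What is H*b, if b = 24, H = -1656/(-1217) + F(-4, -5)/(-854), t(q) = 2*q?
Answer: 17116728/519659 - 36*I/427 ≈ 32.938 - 0.084309*I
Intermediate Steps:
F(h, T) = sqrt(T + h) + 2*T
H = 713197/519659 - 3*I/854 (H = -1656/(-1217) + (sqrt(-5 - 4) + 2*(-5))/(-854) = -1656*(-1/1217) + (sqrt(-9) - 10)*(-1/854) = 1656/1217 + (3*I - 10)*(-1/854) = 1656/1217 + (-10 + 3*I)*(-1/854) = 1656/1217 + (5/427 - 3*I/854) = 713197/519659 - 3*I/854 ≈ 1.3724 - 0.0035129*I)
H*b = (713197/519659 - 3*I/854)*24 = 17116728/519659 - 36*I/427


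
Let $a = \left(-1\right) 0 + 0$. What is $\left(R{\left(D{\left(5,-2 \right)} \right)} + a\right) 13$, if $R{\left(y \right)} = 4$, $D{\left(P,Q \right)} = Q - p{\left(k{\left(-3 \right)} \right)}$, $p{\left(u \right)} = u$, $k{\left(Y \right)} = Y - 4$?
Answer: $52$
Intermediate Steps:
$k{\left(Y \right)} = -4 + Y$ ($k{\left(Y \right)} = Y - 4 = -4 + Y$)
$D{\left(P,Q \right)} = 7 + Q$ ($D{\left(P,Q \right)} = Q - \left(-4 - 3\right) = Q - -7 = Q + 7 = 7 + Q$)
$a = 0$ ($a = 0 + 0 = 0$)
$\left(R{\left(D{\left(5,-2 \right)} \right)} + a\right) 13 = \left(4 + 0\right) 13 = 4 \cdot 13 = 52$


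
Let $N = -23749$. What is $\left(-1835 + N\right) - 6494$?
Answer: $-32078$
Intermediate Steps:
$\left(-1835 + N\right) - 6494 = \left(-1835 - 23749\right) - 6494 = -25584 - 6494 = -32078$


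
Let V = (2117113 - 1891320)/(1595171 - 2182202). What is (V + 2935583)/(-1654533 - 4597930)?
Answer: -1723277998280/3670389607353 ≈ -0.46951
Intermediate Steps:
V = -225793/587031 (V = 225793/(-587031) = 225793*(-1/587031) = -225793/587031 ≈ -0.38464)
(V + 2935583)/(-1654533 - 4597930) = (-225793/587031 + 2935583)/(-1654533 - 4597930) = (1723277998280/587031)/(-6252463) = (1723277998280/587031)*(-1/6252463) = -1723277998280/3670389607353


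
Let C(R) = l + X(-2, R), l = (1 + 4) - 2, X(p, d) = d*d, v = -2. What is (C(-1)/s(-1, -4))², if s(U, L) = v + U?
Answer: 16/9 ≈ 1.7778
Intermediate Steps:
X(p, d) = d²
l = 3 (l = 5 - 2 = 3)
s(U, L) = -2 + U
C(R) = 3 + R²
(C(-1)/s(-1, -4))² = ((3 + (-1)²)/(-2 - 1))² = ((3 + 1)/(-3))² = (4*(-⅓))² = (-4/3)² = 16/9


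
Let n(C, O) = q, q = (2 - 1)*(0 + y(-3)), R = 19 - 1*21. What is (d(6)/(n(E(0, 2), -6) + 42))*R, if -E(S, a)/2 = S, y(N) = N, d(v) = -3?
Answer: 2/13 ≈ 0.15385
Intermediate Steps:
E(S, a) = -2*S
R = -2 (R = 19 - 21 = -2)
q = -3 (q = (2 - 1)*(0 - 3) = 1*(-3) = -3)
n(C, O) = -3
(d(6)/(n(E(0, 2), -6) + 42))*R = -3/(-3 + 42)*(-2) = -3/39*(-2) = -3*1/39*(-2) = -1/13*(-2) = 2/13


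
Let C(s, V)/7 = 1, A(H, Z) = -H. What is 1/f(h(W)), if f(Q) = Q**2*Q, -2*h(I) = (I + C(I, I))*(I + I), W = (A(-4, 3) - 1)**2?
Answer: -1/2985984 ≈ -3.3490e-7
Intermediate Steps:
C(s, V) = 7 (C(s, V) = 7*1 = 7)
W = 9 (W = (-1*(-4) - 1)**2 = (4 - 1)**2 = 3**2 = 9)
h(I) = -I*(7 + I) (h(I) = -(I + 7)*(I + I)/2 = -(7 + I)*2*I/2 = -I*(7 + I))
f(Q) = Q**3
1/f(h(W)) = 1/((-1*9*(7 + 9))**3) = 1/((-1*9*16)**3) = 1/((-144)**3) = 1/(-2985984) = -1/2985984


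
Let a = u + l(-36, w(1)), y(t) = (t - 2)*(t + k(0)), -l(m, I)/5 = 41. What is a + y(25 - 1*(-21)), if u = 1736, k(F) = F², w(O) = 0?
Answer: 3555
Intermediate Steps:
l(m, I) = -205 (l(m, I) = -5*41 = -205)
y(t) = t*(-2 + t) (y(t) = (t - 2)*(t + 0²) = (-2 + t)*(t + 0) = (-2 + t)*t = t*(-2 + t))
a = 1531 (a = 1736 - 205 = 1531)
a + y(25 - 1*(-21)) = 1531 + (25 - 1*(-21))*(-2 + (25 - 1*(-21))) = 1531 + (25 + 21)*(-2 + (25 + 21)) = 1531 + 46*(-2 + 46) = 1531 + 46*44 = 1531 + 2024 = 3555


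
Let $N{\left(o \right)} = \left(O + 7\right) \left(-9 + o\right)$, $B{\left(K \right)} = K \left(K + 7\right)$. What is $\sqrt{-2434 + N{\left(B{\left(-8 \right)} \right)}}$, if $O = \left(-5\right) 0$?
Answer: $i \sqrt{2441} \approx 49.406 i$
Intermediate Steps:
$O = 0$
$B{\left(K \right)} = K \left(7 + K\right)$
$N{\left(o \right)} = -63 + 7 o$ ($N{\left(o \right)} = \left(0 + 7\right) \left(-9 + o\right) = 7 \left(-9 + o\right) = -63 + 7 o$)
$\sqrt{-2434 + N{\left(B{\left(-8 \right)} \right)}} = \sqrt{-2434 - \left(63 - 7 \left(- 8 \left(7 - 8\right)\right)\right)} = \sqrt{-2434 - \left(63 - 7 \left(\left(-8\right) \left(-1\right)\right)\right)} = \sqrt{-2434 + \left(-63 + 7 \cdot 8\right)} = \sqrt{-2434 + \left(-63 + 56\right)} = \sqrt{-2434 - 7} = \sqrt{-2441} = i \sqrt{2441}$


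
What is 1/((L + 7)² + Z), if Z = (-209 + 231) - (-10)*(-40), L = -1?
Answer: -1/342 ≈ -0.0029240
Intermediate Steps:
Z = -378 (Z = 22 - 1*400 = 22 - 400 = -378)
1/((L + 7)² + Z) = 1/((-1 + 7)² - 378) = 1/(6² - 378) = 1/(36 - 378) = 1/(-342) = -1/342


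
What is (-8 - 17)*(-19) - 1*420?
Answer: 55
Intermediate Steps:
(-8 - 17)*(-19) - 1*420 = -25*(-19) - 420 = 475 - 420 = 55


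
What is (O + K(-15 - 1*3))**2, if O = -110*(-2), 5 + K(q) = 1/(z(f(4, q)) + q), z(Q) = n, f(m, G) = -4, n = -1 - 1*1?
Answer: 18481401/400 ≈ 46204.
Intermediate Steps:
n = -2 (n = -1 - 1 = -2)
z(Q) = -2
K(q) = -5 + 1/(-2 + q)
O = 220
(O + K(-15 - 1*3))**2 = (220 + (11 - 5*(-15 - 1*3))/(-2 + (-15 - 1*3)))**2 = (220 + (11 - 5*(-15 - 3))/(-2 + (-15 - 3)))**2 = (220 + (11 - 5*(-18))/(-2 - 18))**2 = (220 + (11 + 90)/(-20))**2 = (220 - 1/20*101)**2 = (220 - 101/20)**2 = (4299/20)**2 = 18481401/400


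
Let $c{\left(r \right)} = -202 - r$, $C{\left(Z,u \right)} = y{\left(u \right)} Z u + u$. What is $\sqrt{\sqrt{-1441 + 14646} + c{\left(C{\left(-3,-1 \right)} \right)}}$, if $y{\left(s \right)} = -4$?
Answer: $\sqrt{-189 + \sqrt{13205}} \approx 8.6074 i$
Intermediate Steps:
$C{\left(Z,u \right)} = u - 4 Z u$ ($C{\left(Z,u \right)} = - 4 Z u + u = u - 4 Z u$)
$\sqrt{\sqrt{-1441 + 14646} + c{\left(C{\left(-3,-1 \right)} \right)}} = \sqrt{\sqrt{-1441 + 14646} - \left(202 - \left(1 - -12\right)\right)} = \sqrt{\sqrt{13205} - \left(202 - \left(1 + 12\right)\right)} = \sqrt{\sqrt{13205} - \left(202 - 13\right)} = \sqrt{\sqrt{13205} - 189} = \sqrt{-189 + \sqrt{13205}}$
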